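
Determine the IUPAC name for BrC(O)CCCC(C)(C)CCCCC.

The longest chain bearing the –OH group is 10 carbons long (decane).
The highest-priority functional group is an alcohol (–OH), so the name ends in -ol.
Number the chain so that numbering from this end puts the hydroxyl group at C-1 rather than C-10.
This places the hydroxyl at C-1; a bromo group at C-1; two methyl groups at C-5.
The substituents are ordered alphabetically, ignoring any di-/tri- multipliers.
The name is 1-bromo-5,5-dimethyldecan-1-ol.

1-bromo-5,5-dimethyldecan-1-ol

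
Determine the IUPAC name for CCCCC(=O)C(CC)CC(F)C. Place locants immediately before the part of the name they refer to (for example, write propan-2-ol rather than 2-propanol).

Counting along the main chain through the carbonyl gives 9 carbons: the parent is nonane.
The principal characteristic group is a ketone (C=O on an internal carbon), named with the suffix -one.
The numbering direction is chosen so that the substituent locant set {2,4} is lower than {6,8} at the first point of difference.
This places the carbonyl at C-5; an ethyl group at C-4; a fluoro group at C-2.
The substituents are ordered alphabetically, ignoring any di-/tri- multipliers.
Assembling the pieces gives 4-ethyl-2-fluorononan-5-one.

4-ethyl-2-fluorononan-5-one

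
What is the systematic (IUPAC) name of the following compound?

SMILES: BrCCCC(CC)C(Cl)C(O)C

The longest carbon chain that includes the –OH group has 7 carbons, so the parent hydride is heptane.
The principal characteristic group is an alcohol (–OH), named with the suffix -ol.
The numbering direction is chosen so that numbering from this end puts the hydroxyl group at C-2 rather than C-6.
With this numbering: the hydroxyl at C-2; a bromo group at C-7; a chloro group at C-3; an ethyl group at C-4.
The substituents are ordered alphabetically, ignoring any di-/tri- multipliers.
Assembling the pieces gives 7-bromo-3-chloro-4-ethylheptan-2-ol.

7-bromo-3-chloro-4-ethylheptan-2-ol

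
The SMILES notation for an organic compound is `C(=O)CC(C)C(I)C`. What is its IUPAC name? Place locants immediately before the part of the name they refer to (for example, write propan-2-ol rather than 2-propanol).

4-iodo-3-methylpentanal

The longest carbon chain that includes the –CHO group has 5 carbons, so the parent hydride is pentane.
The principal characteristic group is an aldehyde (terminal –CHO), named with the suffix -al.
The numbering direction is chosen so that the aldehyde carbon is C-1 by definition.
That gives an iodo group at C-4; a methyl group at C-3.
Substituent prefixes are cited in alphabetical order (multiplying prefixes like di-/tri- are ignored for ordering).
Assembling the pieces gives 4-iodo-3-methylpentanal.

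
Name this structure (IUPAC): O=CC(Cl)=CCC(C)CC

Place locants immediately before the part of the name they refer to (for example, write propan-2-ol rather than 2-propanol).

The longest carbon chain that includes the –CHO group and the multiple bond has 7 carbons, so the parent hydride is heptane.
An aldehyde (terminal –CHO) is the principal characteristic group, giving the suffix -al.
The chain contains a C=C double bond, so the unsaturation ending is -ene.
Choose the numbering such that the aldehyde carbon is C-1 by definition.
That gives the double bond between C-2 and C-3; a chloro group at C-2; a methyl group at C-5.
The substituents are ordered alphabetically, ignoring any di-/tri- multipliers.
The name is 2-chloro-5-methylhept-2-enal.

2-chloro-5-methylhept-2-enal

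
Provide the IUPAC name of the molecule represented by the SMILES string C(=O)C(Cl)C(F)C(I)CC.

Counting along the main chain through the –CHO group gives 6 carbons: the parent is hexane.
The highest-priority functional group is an aldehyde (terminal –CHO), so the name ends in -al.
Choose the numbering such that the aldehyde carbon is C-1 by definition.
That gives a chloro group at C-2; a fluoro group at C-3; an iodo group at C-4.
Substituent prefixes are cited in alphabetical order (multiplying prefixes like di-/tri- are ignored for ordering).
The name is 2-chloro-3-fluoro-4-iodohexanal.

2-chloro-3-fluoro-4-iodohexanal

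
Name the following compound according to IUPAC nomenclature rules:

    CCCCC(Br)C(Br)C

2,3-dibromoheptane

The longest carbon chain is 7 atoms: the parent is heptane.
Choose the numbering such that the substituent locant set {2,3} is lower than {5,6} at the first point of difference.
This places bromo groups at C-2 and C-3.
The name is 2,3-dibromoheptane.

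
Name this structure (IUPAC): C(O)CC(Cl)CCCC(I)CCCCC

3-chloro-7-iodododecan-1-ol

The longest chain bearing the –OH group is 12 carbons long (dodecane).
An alcohol (–OH) is the principal characteristic group, giving the suffix -ol.
Choose the numbering such that numbering from this end puts the hydroxyl group at C-1 rather than C-12.
That gives the hydroxyl at C-1; a chloro group at C-3; an iodo group at C-7.
Prefixes are listed alphabetically: chloro, iodo.
Putting it together: 3-chloro-7-iodododecan-1-ol.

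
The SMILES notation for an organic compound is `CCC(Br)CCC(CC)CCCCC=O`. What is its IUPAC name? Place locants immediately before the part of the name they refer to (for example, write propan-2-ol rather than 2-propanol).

The longest chain bearing the –CHO group is 11 carbons long (undecane).
An aldehyde (terminal –CHO) is the principal characteristic group, giving the suffix -al.
Number the chain so that the aldehyde carbon is C-1 by definition.
That gives a bromo group at C-9; an ethyl group at C-6.
Prefixes are listed alphabetically: bromo, ethyl.
Assembling the pieces gives 9-bromo-6-ethylundecanal.

9-bromo-6-ethylundecanal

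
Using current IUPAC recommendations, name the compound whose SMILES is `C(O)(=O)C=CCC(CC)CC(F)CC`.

5-ethyl-7-fluoronon-2-enoic acid

The longest carbon chain that includes the –COOH group and the multiple bond has 9 carbons, so the parent hydride is nonane.
The principal characteristic group is a carboxylic acid (terminal –COOH), named with the suffix -oic acid.
The chain contains a C=C double bond, so the unsaturation ending is -ene.
The numbering direction is chosen so that the carboxylic acid carbon is C-1 by definition.
That gives the double bond between C-2 and C-3; an ethyl group at C-5; a fluoro group at C-7.
Prefixes are listed alphabetically: ethyl, fluoro.
Assembling the pieces gives 5-ethyl-7-fluoronon-2-enoic acid.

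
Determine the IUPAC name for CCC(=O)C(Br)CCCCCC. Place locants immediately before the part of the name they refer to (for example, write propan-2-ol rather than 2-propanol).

The longest chain bearing the carbonyl is 10 carbons long (decane).
The principal characteristic group is a ketone (C=O on an internal carbon), named with the suffix -one.
The numbering direction is chosen so that numbering from this end puts the carbonyl group at C-3 rather than C-8.
This places the carbonyl at C-3; a bromo group at C-4.
Assembling the pieces gives 4-bromodecan-3-one.

4-bromodecan-3-one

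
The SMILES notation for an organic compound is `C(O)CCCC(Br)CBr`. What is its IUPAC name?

The longest chain bearing the –OH group is 6 carbons long (hexane).
An alcohol (–OH) is the principal characteristic group, giving the suffix -ol.
Number the chain so that numbering from this end puts the hydroxyl group at C-1 rather than C-6.
With this numbering: the hydroxyl at C-1; bromo groups at C-5 and C-6.
Putting it together: 5,6-dibromohexan-1-ol.

5,6-dibromohexan-1-ol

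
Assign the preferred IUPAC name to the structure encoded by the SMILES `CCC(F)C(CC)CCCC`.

4-ethyl-3-fluorooctane

The longest continuous carbon chain has 8 atoms, so the parent hydride is octane.
Number the chain so that the substituent locant set {3,4} is lower than {5,6} at the first point of difference.
That gives an ethyl group at C-4; a fluoro group at C-3.
Substituent prefixes are cited in alphabetical order (multiplying prefixes like di-/tri- are ignored for ordering).
Assembling the pieces gives 4-ethyl-3-fluorooctane.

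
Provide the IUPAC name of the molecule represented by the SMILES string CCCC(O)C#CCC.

oct-5-yn-4-ol

The longest chain bearing the –OH group and the multiple bond is 8 carbons long (octane).
The highest-priority functional group is an alcohol (–OH), so the name ends in -ol.
The chain contains a C≡C triple bond, so the unsaturation ending is -yne.
Number the chain so that numbering from this end puts the hydroxyl group at C-4 rather than C-5.
This places the hydroxyl at C-4; the triple bond between C-5 and C-6.
Assembling the pieces gives oct-5-yn-4-ol.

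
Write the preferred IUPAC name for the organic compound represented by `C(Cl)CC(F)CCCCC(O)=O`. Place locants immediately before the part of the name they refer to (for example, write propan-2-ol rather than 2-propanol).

The longest chain bearing the –COOH group is 8 carbons long (octane).
A carboxylic acid (terminal –COOH) is the principal characteristic group, giving the suffix -oic acid.
Choose the numbering such that the carboxylic acid carbon is C-1 by definition.
With this numbering: a chloro group at C-8; a fluoro group at C-6.
The substituents are ordered alphabetically, ignoring any di-/tri- multipliers.
The name is 8-chloro-6-fluorooctanoic acid.

8-chloro-6-fluorooctanoic acid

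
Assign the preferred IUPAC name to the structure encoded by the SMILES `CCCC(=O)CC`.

hexan-3-one

The longest carbon chain that includes the carbonyl has 6 carbons, so the parent hydride is hexane.
The principal characteristic group is a ketone (C=O on an internal carbon), named with the suffix -one.
The numbering direction is chosen so that numbering from this end puts the carbonyl group at C-3 rather than C-4.
This places the carbonyl at C-3.
Putting it together: hexan-3-one.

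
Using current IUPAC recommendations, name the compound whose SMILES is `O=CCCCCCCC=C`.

non-8-enal

Counting along the main chain through the –CHO group and the multiple bond gives 9 carbons: the parent is nonane.
An aldehyde (terminal –CHO) is the principal characteristic group, giving the suffix -al.
The chain contains a C=C double bond, so the unsaturation ending is -ene.
The numbering direction is chosen so that the aldehyde carbon is C-1 by definition.
With this numbering: the double bond between C-8 and C-9.
Assembling the pieces gives non-8-enal.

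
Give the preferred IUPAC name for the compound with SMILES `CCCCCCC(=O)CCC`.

decan-4-one

Counting along the main chain through the carbonyl gives 10 carbons: the parent is decane.
The highest-priority functional group is a ketone (C=O on an internal carbon), so the name ends in -one.
The numbering direction is chosen so that numbering from this end puts the carbonyl group at C-4 rather than C-7.
That gives the carbonyl at C-4.
The name is decan-4-one.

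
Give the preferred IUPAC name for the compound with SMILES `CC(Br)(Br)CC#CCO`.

Counting along the main chain through the –OH group and the multiple bond gives 6 carbons: the parent is hexane.
The highest-priority functional group is an alcohol (–OH), so the name ends in -ol.
The chain contains a C≡C triple bond, so the unsaturation ending is -yne.
Number the chain so that numbering from this end puts the hydroxyl group at C-1 rather than C-6.
With this numbering: the hydroxyl at C-1; the triple bond between C-2 and C-3; two bromo groups at C-5.
Putting it together: 5,5-dibromohex-2-yn-1-ol.

5,5-dibromohex-2-yn-1-ol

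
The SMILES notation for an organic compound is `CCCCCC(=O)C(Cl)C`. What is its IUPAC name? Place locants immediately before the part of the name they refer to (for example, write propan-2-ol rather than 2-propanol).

Counting along the main chain through the carbonyl gives 8 carbons: the parent is octane.
The highest-priority functional group is a ketone (C=O on an internal carbon), so the name ends in -one.
Choose the numbering such that numbering from this end puts the carbonyl group at C-3 rather than C-6.
With this numbering: the carbonyl at C-3; a chloro group at C-2.
The name is 2-chlorooctan-3-one.

2-chlorooctan-3-one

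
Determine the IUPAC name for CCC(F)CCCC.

3-fluoroheptane

The longest carbon chain is 7 atoms: the parent is heptane.
Number the chain so that the substituent locant set {3} is lower than {5} at the first point of difference.
This places a fluoro group at C-3.
Assembling the pieces gives 3-fluoroheptane.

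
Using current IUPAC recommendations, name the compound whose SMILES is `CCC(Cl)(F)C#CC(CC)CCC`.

The longest chain bearing the multiple bond is 9 carbons long (nonane).
There is one C≡C triple bond, indicated by the ending -yne.
Number the chain so that numbering from this end puts the triple bond at C-4 rather than C-5.
This places the triple bond between C-4 and C-5; a chloro group at C-3; an ethyl group at C-6; a fluoro group at C-3.
Substituent prefixes are cited in alphabetical order (multiplying prefixes like di-/tri- are ignored for ordering).
Putting it together: 3-chloro-6-ethyl-3-fluoronon-4-yne.

3-chloro-6-ethyl-3-fluoronon-4-yne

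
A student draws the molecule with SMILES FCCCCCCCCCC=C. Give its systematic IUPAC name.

11-fluoroundec-1-ene

The longest chain bearing the multiple bond is 11 carbons long (undecane).
There is one C=C double bond, indicated by the ending -ene.
Number the chain so that numbering from this end puts the double bond at C-1 rather than C-10.
With this numbering: the double bond between C-1 and C-2; a fluoro group at C-11.
Assembling the pieces gives 11-fluoroundec-1-ene.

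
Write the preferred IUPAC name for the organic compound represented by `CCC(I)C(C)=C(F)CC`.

3-fluoro-5-iodo-4-methylhept-3-ene

Counting along the main chain through the multiple bond gives 7 carbons: the parent is heptane.
A C=C double bond in the chain gives the infix -ene-.
Number the chain so that numbering from this end puts the double bond at C-3 rather than C-4.
This places the double bond between C-3 and C-4; a fluoro group at C-3; an iodo group at C-5; a methyl group at C-4.
Prefixes are listed alphabetically: fluoro, iodo, methyl.
Putting it together: 3-fluoro-5-iodo-4-methylhept-3-ene.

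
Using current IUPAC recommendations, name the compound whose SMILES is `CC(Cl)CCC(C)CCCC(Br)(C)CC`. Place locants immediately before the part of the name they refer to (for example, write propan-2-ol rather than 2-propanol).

The longest continuous carbon chain has 11 atoms, so the parent hydride is undecane.
Choose the numbering such that the substituent locant set {2,5,9,9} is lower than {3,3,7,10} at the first point of difference.
This places a bromo group at C-9; a chloro group at C-2; methyl groups at C-5 and C-9.
The substituents are ordered alphabetically, ignoring any di-/tri- multipliers.
The name is 9-bromo-2-chloro-5,9-dimethylundecane.

9-bromo-2-chloro-5,9-dimethylundecane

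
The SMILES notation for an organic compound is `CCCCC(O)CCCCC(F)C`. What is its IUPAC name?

Counting along the main chain through the –OH group gives 11 carbons: the parent is undecane.
The highest-priority functional group is an alcohol (–OH), so the name ends in -ol.
Number the chain so that numbering from this end puts the hydroxyl group at C-5 rather than C-7.
This places the hydroxyl at C-5; a fluoro group at C-10.
The name is 10-fluoroundecan-5-ol.

10-fluoroundecan-5-ol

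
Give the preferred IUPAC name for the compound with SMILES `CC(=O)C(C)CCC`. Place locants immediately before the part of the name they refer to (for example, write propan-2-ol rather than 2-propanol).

3-methylhexan-2-one

The longest carbon chain that includes the carbonyl has 6 carbons, so the parent hydride is hexane.
A ketone (C=O on an internal carbon) is the principal characteristic group, giving the suffix -one.
Choose the numbering such that numbering from this end puts the carbonyl group at C-2 rather than C-5.
This places the carbonyl at C-2; a methyl group at C-3.
Putting it together: 3-methylhexan-2-one.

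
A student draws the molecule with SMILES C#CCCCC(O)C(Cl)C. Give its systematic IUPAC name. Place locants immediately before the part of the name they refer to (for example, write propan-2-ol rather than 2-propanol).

The longest chain bearing the –OH group and the multiple bond is 8 carbons long (octane).
An alcohol (–OH) is the principal characteristic group, giving the suffix -ol.
A C≡C triple bond in the chain gives the infix -yne-.
The numbering direction is chosen so that numbering from this end puts the hydroxyl group at C-3 rather than C-6.
This places the hydroxyl at C-3; the triple bond between C-7 and C-8; a chloro group at C-2.
Assembling the pieces gives 2-chlorooct-7-yn-3-ol.

2-chlorooct-7-yn-3-ol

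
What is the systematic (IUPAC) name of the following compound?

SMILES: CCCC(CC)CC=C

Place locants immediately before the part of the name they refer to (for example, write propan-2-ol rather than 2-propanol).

Counting along the main chain through the multiple bond gives 7 carbons: the parent is heptane.
A C=C double bond in the chain gives the infix -ene-.
The numbering direction is chosen so that numbering from this end puts the double bond at C-1 rather than C-6.
With this numbering: the double bond between C-1 and C-2; an ethyl group at C-4.
Putting it together: 4-ethylhept-1-ene.

4-ethylhept-1-ene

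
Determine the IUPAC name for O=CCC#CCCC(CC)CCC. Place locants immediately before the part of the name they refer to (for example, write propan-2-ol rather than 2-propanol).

7-ethyldec-3-ynal

The longest carbon chain that includes the –CHO group and the multiple bond has 10 carbons, so the parent hydride is decane.
The highest-priority functional group is an aldehyde (terminal –CHO), so the name ends in -al.
A C≡C triple bond in the chain gives the infix -yne-.
The numbering direction is chosen so that the aldehyde carbon is C-1 by definition.
That gives the triple bond between C-3 and C-4; an ethyl group at C-7.
Putting it together: 7-ethyldec-3-ynal.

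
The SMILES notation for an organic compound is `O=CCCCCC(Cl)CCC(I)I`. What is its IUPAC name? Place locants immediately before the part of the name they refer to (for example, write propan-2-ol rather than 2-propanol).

6-chloro-9,9-diiodononanal

The longest chain bearing the –CHO group is 9 carbons long (nonane).
An aldehyde (terminal –CHO) is the principal characteristic group, giving the suffix -al.
Choose the numbering such that the aldehyde carbon is C-1 by definition.
This places a chloro group at C-6; two iodo groups at C-9.
Substituent prefixes are cited in alphabetical order (multiplying prefixes like di-/tri- are ignored for ordering).
Assembling the pieces gives 6-chloro-9,9-diiodononanal.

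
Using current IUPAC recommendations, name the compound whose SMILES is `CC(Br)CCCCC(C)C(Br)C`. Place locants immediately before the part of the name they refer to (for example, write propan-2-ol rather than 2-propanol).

The longest carbon chain is 9 atoms: the parent is nonane.
Choose the numbering such that the substituent locant set {2,3,8} is lower than {2,7,8} at the first point of difference.
That gives bromo groups at C-2 and C-8; a methyl group at C-3.
Substituent prefixes are cited in alphabetical order (multiplying prefixes like di-/tri- are ignored for ordering).
Assembling the pieces gives 2,8-dibromo-3-methylnonane.

2,8-dibromo-3-methylnonane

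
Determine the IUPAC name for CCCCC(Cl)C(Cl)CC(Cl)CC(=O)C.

4,6,7-trichloroundecan-2-one

Counting along the main chain through the carbonyl gives 11 carbons: the parent is undecane.
A ketone (C=O on an internal carbon) is the principal characteristic group, giving the suffix -one.
Number the chain so that numbering from this end puts the carbonyl group at C-2 rather than C-10.
With this numbering: the carbonyl at C-2; chloro groups at C-4 and C-6 and C-7.
The name is 4,6,7-trichloroundecan-2-one.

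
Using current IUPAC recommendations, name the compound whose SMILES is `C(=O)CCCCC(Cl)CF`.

Counting along the main chain through the –CHO group gives 7 carbons: the parent is heptane.
The highest-priority functional group is an aldehyde (terminal –CHO), so the name ends in -al.
Number the chain so that the aldehyde carbon is C-1 by definition.
That gives a chloro group at C-6; a fluoro group at C-7.
Substituent prefixes are cited in alphabetical order (multiplying prefixes like di-/tri- are ignored for ordering).
The name is 6-chloro-7-fluoroheptanal.

6-chloro-7-fluoroheptanal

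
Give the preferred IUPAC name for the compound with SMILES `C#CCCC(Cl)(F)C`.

The longest chain bearing the multiple bond is 6 carbons long (hexane).
There is one C≡C triple bond, indicated by the ending -yne.
The numbering direction is chosen so that numbering from this end puts the triple bond at C-1 rather than C-5.
That gives the triple bond between C-1 and C-2; a chloro group at C-5; a fluoro group at C-5.
Prefixes are listed alphabetically: chloro, fluoro.
The name is 5-chloro-5-fluorohex-1-yne.

5-chloro-5-fluorohex-1-yne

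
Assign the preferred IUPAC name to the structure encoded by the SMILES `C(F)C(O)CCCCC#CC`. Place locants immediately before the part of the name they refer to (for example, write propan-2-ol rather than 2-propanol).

The longest chain bearing the –OH group and the multiple bond is 9 carbons long (nonane).
An alcohol (–OH) is the principal characteristic group, giving the suffix -ol.
There is one C≡C triple bond, indicated by the ending -yne.
Number the chain so that numbering from this end puts the hydroxyl group at C-2 rather than C-8.
That gives the hydroxyl at C-2; the triple bond between C-7 and C-8; a fluoro group at C-1.
Putting it together: 1-fluoronon-7-yn-2-ol.

1-fluoronon-7-yn-2-ol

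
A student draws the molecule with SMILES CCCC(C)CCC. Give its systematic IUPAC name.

4-methylheptane

The longest continuous carbon chain has 7 atoms, so the parent hydride is heptane.
Numbering from either end gives identical locants here.
With this numbering: a methyl group at C-4.
The name is 4-methylheptane.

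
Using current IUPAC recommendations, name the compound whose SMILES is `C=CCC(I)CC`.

4-iodohex-1-ene

The longest carbon chain that includes the multiple bond has 6 carbons, so the parent hydride is hexane.
A C=C double bond in the chain gives the infix -ene-.
Choose the numbering such that numbering from this end puts the double bond at C-1 rather than C-5.
With this numbering: the double bond between C-1 and C-2; an iodo group at C-4.
The name is 4-iodohex-1-ene.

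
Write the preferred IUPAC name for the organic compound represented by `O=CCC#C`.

The longest chain bearing the –CHO group and the multiple bond is 4 carbons long (butane).
The highest-priority functional group is an aldehyde (terminal –CHO), so the name ends in -al.
There is one C≡C triple bond, indicated by the ending -yne.
Choose the numbering such that the aldehyde carbon is C-1 by definition.
With this numbering: the triple bond between C-3 and C-4.
The name is but-3-ynal.

but-3-ynal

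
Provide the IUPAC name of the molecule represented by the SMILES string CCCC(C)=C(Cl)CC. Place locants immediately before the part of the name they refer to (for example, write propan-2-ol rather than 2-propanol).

The longest carbon chain that includes the multiple bond has 7 carbons, so the parent hydride is heptane.
The chain contains a C=C double bond, so the unsaturation ending is -ene.
The numbering direction is chosen so that numbering from this end puts the double bond at C-3 rather than C-4.
This places the double bond between C-3 and C-4; a chloro group at C-3; a methyl group at C-4.
Prefixes are listed alphabetically: chloro, methyl.
Assembling the pieces gives 3-chloro-4-methylhept-3-ene.

3-chloro-4-methylhept-3-ene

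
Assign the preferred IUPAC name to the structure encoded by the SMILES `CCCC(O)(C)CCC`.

Counting along the main chain through the –OH group gives 7 carbons: the parent is heptane.
The principal characteristic group is an alcohol (–OH), named with the suffix -ol.
Both numbering directions give the same locant set; either may be used.
With this numbering: the hydroxyl at C-4; a methyl group at C-4.
Assembling the pieces gives 4-methylheptan-4-ol.

4-methylheptan-4-ol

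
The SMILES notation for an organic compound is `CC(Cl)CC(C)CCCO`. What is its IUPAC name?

Counting along the main chain through the –OH group gives 7 carbons: the parent is heptane.
An alcohol (–OH) is the principal characteristic group, giving the suffix -ol.
Number the chain so that numbering from this end puts the hydroxyl group at C-1 rather than C-7.
That gives the hydroxyl at C-1; a chloro group at C-6; a methyl group at C-4.
Substituent prefixes are cited in alphabetical order (multiplying prefixes like di-/tri- are ignored for ordering).
The name is 6-chloro-4-methylheptan-1-ol.

6-chloro-4-methylheptan-1-ol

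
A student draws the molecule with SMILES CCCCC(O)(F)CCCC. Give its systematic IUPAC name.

5-fluorononan-5-ol

The longest chain bearing the –OH group is 9 carbons long (nonane).
The highest-priority functional group is an alcohol (–OH), so the name ends in -ol.
Numbering from either end gives identical locants here.
That gives the hydroxyl at C-5; a fluoro group at C-5.
Putting it together: 5-fluorononan-5-ol.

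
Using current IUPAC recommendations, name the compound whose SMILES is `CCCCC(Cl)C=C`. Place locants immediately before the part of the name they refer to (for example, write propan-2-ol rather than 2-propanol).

3-chlorohept-1-ene

The longest chain bearing the multiple bond is 7 carbons long (heptane).
A C=C double bond in the chain gives the infix -ene-.
Number the chain so that numbering from this end puts the double bond at C-1 rather than C-6.
This places the double bond between C-1 and C-2; a chloro group at C-3.
Putting it together: 3-chlorohept-1-ene.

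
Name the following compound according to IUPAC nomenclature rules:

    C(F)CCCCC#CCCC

10-fluorodec-4-yne

The longest chain bearing the multiple bond is 10 carbons long (decane).
There is one C≡C triple bond, indicated by the ending -yne.
Number the chain so that numbering from this end puts the triple bond at C-4 rather than C-6.
That gives the triple bond between C-4 and C-5; a fluoro group at C-10.
Assembling the pieces gives 10-fluorodec-4-yne.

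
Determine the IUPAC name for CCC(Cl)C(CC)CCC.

The longest carbon chain is 7 atoms: the parent is heptane.
Choose the numbering such that the substituent locant set {3,4} is lower than {4,5} at the first point of difference.
That gives a chloro group at C-3; an ethyl group at C-4.
Substituent prefixes are cited in alphabetical order (multiplying prefixes like di-/tri- are ignored for ordering).
The name is 3-chloro-4-ethylheptane.

3-chloro-4-ethylheptane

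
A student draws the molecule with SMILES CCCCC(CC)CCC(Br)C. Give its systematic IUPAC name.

2-bromo-5-ethylnonane

The parent chain contains 9 carbons (nonane).
Choose the numbering such that the substituent locant set {2,5} is lower than {5,8} at the first point of difference.
That gives a bromo group at C-2; an ethyl group at C-5.
Substituent prefixes are cited in alphabetical order (multiplying prefixes like di-/tri- are ignored for ordering).
The name is 2-bromo-5-ethylnonane.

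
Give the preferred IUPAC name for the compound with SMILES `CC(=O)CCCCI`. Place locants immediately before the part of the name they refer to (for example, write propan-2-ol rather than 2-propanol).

6-iodohexan-2-one

Counting along the main chain through the carbonyl gives 6 carbons: the parent is hexane.
The highest-priority functional group is a ketone (C=O on an internal carbon), so the name ends in -one.
The numbering direction is chosen so that numbering from this end puts the carbonyl group at C-2 rather than C-5.
This places the carbonyl at C-2; an iodo group at C-6.
Assembling the pieces gives 6-iodohexan-2-one.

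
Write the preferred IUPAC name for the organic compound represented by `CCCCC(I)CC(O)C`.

4-iodooctan-2-ol

Counting along the main chain through the –OH group gives 8 carbons: the parent is octane.
The highest-priority functional group is an alcohol (–OH), so the name ends in -ol.
The numbering direction is chosen so that numbering from this end puts the hydroxyl group at C-2 rather than C-7.
That gives the hydroxyl at C-2; an iodo group at C-4.
Putting it together: 4-iodooctan-2-ol.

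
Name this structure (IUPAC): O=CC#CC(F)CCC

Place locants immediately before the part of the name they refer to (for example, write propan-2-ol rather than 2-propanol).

4-fluorohept-2-ynal

The longest chain bearing the –CHO group and the multiple bond is 7 carbons long (heptane).
The highest-priority functional group is an aldehyde (terminal –CHO), so the name ends in -al.
The chain contains a C≡C triple bond, so the unsaturation ending is -yne.
The numbering direction is chosen so that the aldehyde carbon is C-1 by definition.
That gives the triple bond between C-2 and C-3; a fluoro group at C-4.
The name is 4-fluorohept-2-ynal.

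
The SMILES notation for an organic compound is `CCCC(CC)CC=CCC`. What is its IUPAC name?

Counting along the main chain through the multiple bond gives 9 carbons: the parent is nonane.
There is one C=C double bond, indicated by the ending -ene.
Number the chain so that numbering from this end puts the double bond at C-3 rather than C-6.
That gives the double bond between C-3 and C-4; an ethyl group at C-6.
Putting it together: 6-ethylnon-3-ene.

6-ethylnon-3-ene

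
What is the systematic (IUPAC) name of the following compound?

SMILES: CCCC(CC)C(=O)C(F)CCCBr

1-bromo-6-ethyl-4-fluorononan-5-one

The longest chain bearing the carbonyl is 9 carbons long (nonane).
A ketone (C=O on an internal carbon) is the principal characteristic group, giving the suffix -one.
The numbering direction is chosen so that the substituent locant set {1,4,6} is lower than {4,6,9} at the first point of difference.
That gives the carbonyl at C-5; a bromo group at C-1; an ethyl group at C-6; a fluoro group at C-4.
Substituent prefixes are cited in alphabetical order (multiplying prefixes like di-/tri- are ignored for ordering).
Putting it together: 1-bromo-6-ethyl-4-fluorononan-5-one.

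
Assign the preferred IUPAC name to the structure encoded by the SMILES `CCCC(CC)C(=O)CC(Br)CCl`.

2-bromo-1-chloro-5-ethyloctan-4-one

The longest chain bearing the carbonyl is 8 carbons long (octane).
The principal characteristic group is a ketone (C=O on an internal carbon), named with the suffix -one.
The numbering direction is chosen so that numbering from this end puts the carbonyl group at C-4 rather than C-5.
That gives the carbonyl at C-4; a bromo group at C-2; a chloro group at C-1; an ethyl group at C-5.
Substituent prefixes are cited in alphabetical order (multiplying prefixes like di-/tri- are ignored for ordering).
Putting it together: 2-bromo-1-chloro-5-ethyloctan-4-one.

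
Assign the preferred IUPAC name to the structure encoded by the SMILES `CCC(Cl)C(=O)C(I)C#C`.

5-chloro-3-iodohept-1-yn-4-one

The longest carbon chain that includes the carbonyl and the multiple bond has 7 carbons, so the parent hydride is heptane.
A ketone (C=O on an internal carbon) is the principal characteristic group, giving the suffix -one.
There is one C≡C triple bond, indicated by the ending -yne.
Number the chain so that numbering from this end puts the triple bond at C-1 rather than C-6.
That gives the carbonyl at C-4; the triple bond between C-1 and C-2; a chloro group at C-5; an iodo group at C-3.
Substituent prefixes are cited in alphabetical order (multiplying prefixes like di-/tri- are ignored for ordering).
Putting it together: 5-chloro-3-iodohept-1-yn-4-one.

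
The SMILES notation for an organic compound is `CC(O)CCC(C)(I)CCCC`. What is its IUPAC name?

5-iodo-5-methylnonan-2-ol

The longest chain bearing the –OH group is 9 carbons long (nonane).
An alcohol (–OH) is the principal characteristic group, giving the suffix -ol.
Number the chain so that numbering from this end puts the hydroxyl group at C-2 rather than C-8.
This places the hydroxyl at C-2; an iodo group at C-5; a methyl group at C-5.
Prefixes are listed alphabetically: iodo, methyl.
The name is 5-iodo-5-methylnonan-2-ol.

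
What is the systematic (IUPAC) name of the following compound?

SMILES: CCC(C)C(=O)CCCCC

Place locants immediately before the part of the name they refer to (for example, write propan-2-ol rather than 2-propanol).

3-methylnonan-4-one

Counting along the main chain through the carbonyl gives 9 carbons: the parent is nonane.
The highest-priority functional group is a ketone (C=O on an internal carbon), so the name ends in -one.
Number the chain so that numbering from this end puts the carbonyl group at C-4 rather than C-6.
This places the carbonyl at C-4; a methyl group at C-3.
The name is 3-methylnonan-4-one.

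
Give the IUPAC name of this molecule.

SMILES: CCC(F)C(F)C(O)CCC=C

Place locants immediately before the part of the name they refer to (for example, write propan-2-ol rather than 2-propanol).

6,7-difluoronon-1-en-5-ol

The longest carbon chain that includes the –OH group and the multiple bond has 9 carbons, so the parent hydride is nonane.
An alcohol (–OH) is the principal characteristic group, giving the suffix -ol.
A C=C double bond in the chain gives the infix -ene-.
The numbering direction is chosen so that numbering from this end puts the double bond at C-1 rather than C-8.
This places the hydroxyl at C-5; the double bond between C-1 and C-2; fluoro groups at C-6 and C-7.
Assembling the pieces gives 6,7-difluoronon-1-en-5-ol.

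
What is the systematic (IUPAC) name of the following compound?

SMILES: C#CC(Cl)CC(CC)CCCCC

Counting along the main chain through the multiple bond gives 10 carbons: the parent is decane.
There is one C≡C triple bond, indicated by the ending -yne.
Number the chain so that numbering from this end puts the triple bond at C-1 rather than C-9.
With this numbering: the triple bond between C-1 and C-2; a chloro group at C-3; an ethyl group at C-5.
Prefixes are listed alphabetically: chloro, ethyl.
Putting it together: 3-chloro-5-ethyldec-1-yne.

3-chloro-5-ethyldec-1-yne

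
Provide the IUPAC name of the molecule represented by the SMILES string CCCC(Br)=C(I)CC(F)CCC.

4-bromo-7-fluoro-5-iododec-4-ene

The longest chain bearing the multiple bond is 10 carbons long (decane).
A C=C double bond in the chain gives the infix -ene-.
The numbering direction is chosen so that numbering from this end puts the double bond at C-4 rather than C-6.
That gives the double bond between C-4 and C-5; a bromo group at C-4; a fluoro group at C-7; an iodo group at C-5.
The substituents are ordered alphabetically, ignoring any di-/tri- multipliers.
The name is 4-bromo-7-fluoro-5-iododec-4-ene.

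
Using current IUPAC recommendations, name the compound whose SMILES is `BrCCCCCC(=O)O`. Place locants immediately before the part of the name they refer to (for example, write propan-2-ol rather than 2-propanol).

The longest carbon chain that includes the –COOH group has 6 carbons, so the parent hydride is hexane.
The principal characteristic group is a carboxylic acid (terminal –COOH), named with the suffix -oic acid.
The numbering direction is chosen so that the carboxylic acid carbon is C-1 by definition.
This places a bromo group at C-6.
Putting it together: 6-bromohexanoic acid.

6-bromohexanoic acid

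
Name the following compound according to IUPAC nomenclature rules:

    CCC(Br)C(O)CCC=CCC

The longest carbon chain that includes the –OH group and the multiple bond has 10 carbons, so the parent hydride is decane.
The principal characteristic group is an alcohol (–OH), named with the suffix -ol.
A C=C double bond in the chain gives the infix -ene-.
Choose the numbering such that numbering from this end puts the hydroxyl group at C-4 rather than C-7.
This places the hydroxyl at C-4; the double bond between C-7 and C-8; a bromo group at C-3.
Assembling the pieces gives 3-bromodec-7-en-4-ol.

3-bromodec-7-en-4-ol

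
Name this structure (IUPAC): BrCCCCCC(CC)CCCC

The longest continuous carbon chain has 10 atoms, so the parent hydride is decane.
Number the chain so that the substituent locant set {1,6} is lower than {5,10} at the first point of difference.
This places a bromo group at C-1; an ethyl group at C-6.
Substituent prefixes are cited in alphabetical order (multiplying prefixes like di-/tri- are ignored for ordering).
Assembling the pieces gives 1-bromo-6-ethyldecane.

1-bromo-6-ethyldecane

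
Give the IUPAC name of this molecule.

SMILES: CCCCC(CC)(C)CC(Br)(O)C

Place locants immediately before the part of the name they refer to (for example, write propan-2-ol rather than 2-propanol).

The longest chain bearing the –OH group is 8 carbons long (octane).
The highest-priority functional group is an alcohol (–OH), so the name ends in -ol.
Number the chain so that numbering from this end puts the hydroxyl group at C-2 rather than C-7.
That gives the hydroxyl at C-2; a bromo group at C-2; an ethyl group at C-4; a methyl group at C-4.
Prefixes are listed alphabetically: bromo, ethyl, methyl.
Putting it together: 2-bromo-4-ethyl-4-methyloctan-2-ol.

2-bromo-4-ethyl-4-methyloctan-2-ol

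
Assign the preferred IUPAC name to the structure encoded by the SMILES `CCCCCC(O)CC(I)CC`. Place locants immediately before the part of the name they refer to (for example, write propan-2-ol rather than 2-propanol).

3-iododecan-5-ol

The longest chain bearing the –OH group is 10 carbons long (decane).
The highest-priority functional group is an alcohol (–OH), so the name ends in -ol.
Number the chain so that numbering from this end puts the hydroxyl group at C-5 rather than C-6.
With this numbering: the hydroxyl at C-5; an iodo group at C-3.
The name is 3-iododecan-5-ol.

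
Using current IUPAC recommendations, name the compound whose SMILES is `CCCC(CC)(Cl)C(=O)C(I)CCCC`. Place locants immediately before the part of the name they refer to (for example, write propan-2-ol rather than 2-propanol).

The longest carbon chain that includes the carbonyl has 10 carbons, so the parent hydride is decane.
A ketone (C=O on an internal carbon) is the principal characteristic group, giving the suffix -one.
Choose the numbering such that numbering from this end puts the carbonyl group at C-5 rather than C-6.
This places the carbonyl at C-5; a chloro group at C-4; an ethyl group at C-4; an iodo group at C-6.
The substituents are ordered alphabetically, ignoring any di-/tri- multipliers.
Assembling the pieces gives 4-chloro-4-ethyl-6-iododecan-5-one.

4-chloro-4-ethyl-6-iododecan-5-one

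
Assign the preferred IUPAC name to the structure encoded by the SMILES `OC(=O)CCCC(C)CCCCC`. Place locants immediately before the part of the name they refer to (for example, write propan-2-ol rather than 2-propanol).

5-methyldecanoic acid

Counting along the main chain through the –COOH group gives 10 carbons: the parent is decane.
A carboxylic acid (terminal –COOH) is the principal characteristic group, giving the suffix -oic acid.
Number the chain so that the carboxylic acid carbon is C-1 by definition.
With this numbering: a methyl group at C-5.
The name is 5-methyldecanoic acid.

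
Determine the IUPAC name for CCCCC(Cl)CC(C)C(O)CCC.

The longest carbon chain that includes the –OH group has 11 carbons, so the parent hydride is undecane.
The highest-priority functional group is an alcohol (–OH), so the name ends in -ol.
Number the chain so that numbering from this end puts the hydroxyl group at C-4 rather than C-8.
That gives the hydroxyl at C-4; a chloro group at C-7; a methyl group at C-5.
The substituents are ordered alphabetically, ignoring any di-/tri- multipliers.
Assembling the pieces gives 7-chloro-5-methylundecan-4-ol.

7-chloro-5-methylundecan-4-ol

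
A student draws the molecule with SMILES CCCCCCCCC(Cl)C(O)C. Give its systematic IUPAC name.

3-chloroundecan-2-ol

The longest carbon chain that includes the –OH group has 11 carbons, so the parent hydride is undecane.
The highest-priority functional group is an alcohol (–OH), so the name ends in -ol.
Number the chain so that numbering from this end puts the hydroxyl group at C-2 rather than C-10.
That gives the hydroxyl at C-2; a chloro group at C-3.
The name is 3-chloroundecan-2-ol.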